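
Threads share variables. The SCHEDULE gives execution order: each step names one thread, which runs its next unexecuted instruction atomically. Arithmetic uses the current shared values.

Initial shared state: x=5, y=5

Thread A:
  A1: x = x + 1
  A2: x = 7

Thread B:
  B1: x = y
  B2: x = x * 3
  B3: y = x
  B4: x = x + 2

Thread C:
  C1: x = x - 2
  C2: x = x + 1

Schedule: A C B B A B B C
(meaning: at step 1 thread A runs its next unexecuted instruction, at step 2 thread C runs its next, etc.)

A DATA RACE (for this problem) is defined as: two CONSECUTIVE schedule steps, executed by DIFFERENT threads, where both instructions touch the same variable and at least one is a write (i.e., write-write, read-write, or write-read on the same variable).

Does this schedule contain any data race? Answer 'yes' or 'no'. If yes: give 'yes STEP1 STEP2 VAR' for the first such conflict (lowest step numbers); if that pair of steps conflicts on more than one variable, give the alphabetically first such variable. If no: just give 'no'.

Steps 1,2: A(x = x + 1) vs C(x = x - 2). RACE on x (W-W).
Steps 2,3: C(x = x - 2) vs B(x = y). RACE on x (W-W).
Steps 3,4: same thread (B). No race.
Steps 4,5: B(x = x * 3) vs A(x = 7). RACE on x (W-W).
Steps 5,6: A(x = 7) vs B(y = x). RACE on x (W-R).
Steps 6,7: same thread (B). No race.
Steps 7,8: B(x = x + 2) vs C(x = x + 1). RACE on x (W-W).
First conflict at steps 1,2.

Answer: yes 1 2 x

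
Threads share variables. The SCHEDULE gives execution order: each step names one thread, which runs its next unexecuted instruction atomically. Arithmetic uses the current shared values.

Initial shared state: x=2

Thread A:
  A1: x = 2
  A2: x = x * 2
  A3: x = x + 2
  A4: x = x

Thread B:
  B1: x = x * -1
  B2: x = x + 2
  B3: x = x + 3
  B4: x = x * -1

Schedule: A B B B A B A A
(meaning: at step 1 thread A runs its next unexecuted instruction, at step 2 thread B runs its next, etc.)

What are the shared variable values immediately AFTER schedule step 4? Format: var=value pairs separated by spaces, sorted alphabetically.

Step 1: thread A executes A1 (x = 2). Shared: x=2. PCs: A@1 B@0
Step 2: thread B executes B1 (x = x * -1). Shared: x=-2. PCs: A@1 B@1
Step 3: thread B executes B2 (x = x + 2). Shared: x=0. PCs: A@1 B@2
Step 4: thread B executes B3 (x = x + 3). Shared: x=3. PCs: A@1 B@3

Answer: x=3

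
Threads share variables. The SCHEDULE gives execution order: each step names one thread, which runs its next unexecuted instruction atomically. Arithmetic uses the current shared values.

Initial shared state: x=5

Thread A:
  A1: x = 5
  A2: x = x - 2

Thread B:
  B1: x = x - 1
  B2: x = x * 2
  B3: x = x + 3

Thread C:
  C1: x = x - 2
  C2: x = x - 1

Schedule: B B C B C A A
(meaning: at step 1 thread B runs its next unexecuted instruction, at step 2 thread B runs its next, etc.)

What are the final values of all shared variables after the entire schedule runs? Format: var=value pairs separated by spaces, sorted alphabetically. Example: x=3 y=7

Step 1: thread B executes B1 (x = x - 1). Shared: x=4. PCs: A@0 B@1 C@0
Step 2: thread B executes B2 (x = x * 2). Shared: x=8. PCs: A@0 B@2 C@0
Step 3: thread C executes C1 (x = x - 2). Shared: x=6. PCs: A@0 B@2 C@1
Step 4: thread B executes B3 (x = x + 3). Shared: x=9. PCs: A@0 B@3 C@1
Step 5: thread C executes C2 (x = x - 1). Shared: x=8. PCs: A@0 B@3 C@2
Step 6: thread A executes A1 (x = 5). Shared: x=5. PCs: A@1 B@3 C@2
Step 7: thread A executes A2 (x = x - 2). Shared: x=3. PCs: A@2 B@3 C@2

Answer: x=3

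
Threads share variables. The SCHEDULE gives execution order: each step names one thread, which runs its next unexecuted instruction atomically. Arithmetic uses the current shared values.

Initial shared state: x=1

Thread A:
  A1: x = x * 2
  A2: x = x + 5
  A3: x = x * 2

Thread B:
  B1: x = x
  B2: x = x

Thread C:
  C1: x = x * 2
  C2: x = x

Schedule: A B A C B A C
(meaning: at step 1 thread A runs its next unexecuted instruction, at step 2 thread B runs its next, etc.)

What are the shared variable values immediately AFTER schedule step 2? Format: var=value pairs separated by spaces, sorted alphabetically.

Step 1: thread A executes A1 (x = x * 2). Shared: x=2. PCs: A@1 B@0 C@0
Step 2: thread B executes B1 (x = x). Shared: x=2. PCs: A@1 B@1 C@0

Answer: x=2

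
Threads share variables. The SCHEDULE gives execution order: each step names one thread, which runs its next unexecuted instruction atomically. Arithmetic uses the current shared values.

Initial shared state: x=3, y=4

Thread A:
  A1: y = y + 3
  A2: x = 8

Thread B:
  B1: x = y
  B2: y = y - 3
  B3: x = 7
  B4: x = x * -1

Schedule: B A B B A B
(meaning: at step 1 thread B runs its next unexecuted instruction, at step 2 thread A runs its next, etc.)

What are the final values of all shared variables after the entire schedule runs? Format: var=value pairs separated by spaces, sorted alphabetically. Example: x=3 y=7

Step 1: thread B executes B1 (x = y). Shared: x=4 y=4. PCs: A@0 B@1
Step 2: thread A executes A1 (y = y + 3). Shared: x=4 y=7. PCs: A@1 B@1
Step 3: thread B executes B2 (y = y - 3). Shared: x=4 y=4. PCs: A@1 B@2
Step 4: thread B executes B3 (x = 7). Shared: x=7 y=4. PCs: A@1 B@3
Step 5: thread A executes A2 (x = 8). Shared: x=8 y=4. PCs: A@2 B@3
Step 6: thread B executes B4 (x = x * -1). Shared: x=-8 y=4. PCs: A@2 B@4

Answer: x=-8 y=4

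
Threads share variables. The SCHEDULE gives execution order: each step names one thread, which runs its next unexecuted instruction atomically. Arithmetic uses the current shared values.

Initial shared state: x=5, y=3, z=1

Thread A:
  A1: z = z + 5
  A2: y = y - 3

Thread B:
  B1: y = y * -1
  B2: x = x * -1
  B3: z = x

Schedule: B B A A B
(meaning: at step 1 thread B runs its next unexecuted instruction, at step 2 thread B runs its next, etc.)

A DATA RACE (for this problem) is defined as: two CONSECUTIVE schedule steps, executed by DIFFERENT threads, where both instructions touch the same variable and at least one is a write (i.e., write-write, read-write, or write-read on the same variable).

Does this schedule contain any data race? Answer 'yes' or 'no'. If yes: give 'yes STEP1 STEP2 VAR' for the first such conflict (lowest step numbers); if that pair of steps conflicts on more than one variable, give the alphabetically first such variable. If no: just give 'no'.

Answer: no

Derivation:
Steps 1,2: same thread (B). No race.
Steps 2,3: B(r=x,w=x) vs A(r=z,w=z). No conflict.
Steps 3,4: same thread (A). No race.
Steps 4,5: A(r=y,w=y) vs B(r=x,w=z). No conflict.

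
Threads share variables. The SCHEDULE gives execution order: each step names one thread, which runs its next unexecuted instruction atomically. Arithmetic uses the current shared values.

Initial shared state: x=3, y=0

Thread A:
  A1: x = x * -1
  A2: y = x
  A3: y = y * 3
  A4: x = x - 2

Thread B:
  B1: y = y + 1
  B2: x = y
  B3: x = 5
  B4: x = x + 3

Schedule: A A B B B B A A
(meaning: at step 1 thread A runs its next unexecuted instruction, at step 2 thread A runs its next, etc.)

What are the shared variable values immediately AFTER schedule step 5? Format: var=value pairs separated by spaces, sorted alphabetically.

Answer: x=5 y=-2

Derivation:
Step 1: thread A executes A1 (x = x * -1). Shared: x=-3 y=0. PCs: A@1 B@0
Step 2: thread A executes A2 (y = x). Shared: x=-3 y=-3. PCs: A@2 B@0
Step 3: thread B executes B1 (y = y + 1). Shared: x=-3 y=-2. PCs: A@2 B@1
Step 4: thread B executes B2 (x = y). Shared: x=-2 y=-2. PCs: A@2 B@2
Step 5: thread B executes B3 (x = 5). Shared: x=5 y=-2. PCs: A@2 B@3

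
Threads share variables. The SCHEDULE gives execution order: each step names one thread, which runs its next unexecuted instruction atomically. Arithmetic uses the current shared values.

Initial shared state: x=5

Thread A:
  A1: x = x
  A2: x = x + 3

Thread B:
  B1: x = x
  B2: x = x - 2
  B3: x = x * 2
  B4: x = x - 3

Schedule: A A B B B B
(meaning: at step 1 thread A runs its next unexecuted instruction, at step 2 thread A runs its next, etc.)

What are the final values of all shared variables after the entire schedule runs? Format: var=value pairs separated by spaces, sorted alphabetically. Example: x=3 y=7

Step 1: thread A executes A1 (x = x). Shared: x=5. PCs: A@1 B@0
Step 2: thread A executes A2 (x = x + 3). Shared: x=8. PCs: A@2 B@0
Step 3: thread B executes B1 (x = x). Shared: x=8. PCs: A@2 B@1
Step 4: thread B executes B2 (x = x - 2). Shared: x=6. PCs: A@2 B@2
Step 5: thread B executes B3 (x = x * 2). Shared: x=12. PCs: A@2 B@3
Step 6: thread B executes B4 (x = x - 3). Shared: x=9. PCs: A@2 B@4

Answer: x=9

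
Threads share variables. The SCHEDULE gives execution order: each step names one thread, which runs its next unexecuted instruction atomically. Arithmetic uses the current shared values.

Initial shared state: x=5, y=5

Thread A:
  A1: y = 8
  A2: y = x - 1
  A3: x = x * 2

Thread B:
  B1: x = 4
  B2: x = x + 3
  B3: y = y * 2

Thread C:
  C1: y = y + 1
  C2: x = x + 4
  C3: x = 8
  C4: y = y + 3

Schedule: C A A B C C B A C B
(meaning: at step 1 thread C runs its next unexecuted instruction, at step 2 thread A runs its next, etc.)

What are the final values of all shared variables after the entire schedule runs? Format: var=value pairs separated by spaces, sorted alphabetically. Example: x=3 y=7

Answer: x=22 y=14

Derivation:
Step 1: thread C executes C1 (y = y + 1). Shared: x=5 y=6. PCs: A@0 B@0 C@1
Step 2: thread A executes A1 (y = 8). Shared: x=5 y=8. PCs: A@1 B@0 C@1
Step 3: thread A executes A2 (y = x - 1). Shared: x=5 y=4. PCs: A@2 B@0 C@1
Step 4: thread B executes B1 (x = 4). Shared: x=4 y=4. PCs: A@2 B@1 C@1
Step 5: thread C executes C2 (x = x + 4). Shared: x=8 y=4. PCs: A@2 B@1 C@2
Step 6: thread C executes C3 (x = 8). Shared: x=8 y=4. PCs: A@2 B@1 C@3
Step 7: thread B executes B2 (x = x + 3). Shared: x=11 y=4. PCs: A@2 B@2 C@3
Step 8: thread A executes A3 (x = x * 2). Shared: x=22 y=4. PCs: A@3 B@2 C@3
Step 9: thread C executes C4 (y = y + 3). Shared: x=22 y=7. PCs: A@3 B@2 C@4
Step 10: thread B executes B3 (y = y * 2). Shared: x=22 y=14. PCs: A@3 B@3 C@4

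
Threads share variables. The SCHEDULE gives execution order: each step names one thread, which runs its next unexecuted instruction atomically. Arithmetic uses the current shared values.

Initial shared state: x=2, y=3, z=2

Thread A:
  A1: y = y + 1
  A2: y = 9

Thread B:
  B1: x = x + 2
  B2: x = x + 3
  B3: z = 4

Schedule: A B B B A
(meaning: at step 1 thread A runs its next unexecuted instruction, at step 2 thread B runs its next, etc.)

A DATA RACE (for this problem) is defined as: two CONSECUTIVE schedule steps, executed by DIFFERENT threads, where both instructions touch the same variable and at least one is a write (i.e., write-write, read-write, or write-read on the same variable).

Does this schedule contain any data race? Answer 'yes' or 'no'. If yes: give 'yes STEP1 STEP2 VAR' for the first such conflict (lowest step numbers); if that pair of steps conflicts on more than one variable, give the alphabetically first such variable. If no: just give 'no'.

Answer: no

Derivation:
Steps 1,2: A(r=y,w=y) vs B(r=x,w=x). No conflict.
Steps 2,3: same thread (B). No race.
Steps 3,4: same thread (B). No race.
Steps 4,5: B(r=-,w=z) vs A(r=-,w=y). No conflict.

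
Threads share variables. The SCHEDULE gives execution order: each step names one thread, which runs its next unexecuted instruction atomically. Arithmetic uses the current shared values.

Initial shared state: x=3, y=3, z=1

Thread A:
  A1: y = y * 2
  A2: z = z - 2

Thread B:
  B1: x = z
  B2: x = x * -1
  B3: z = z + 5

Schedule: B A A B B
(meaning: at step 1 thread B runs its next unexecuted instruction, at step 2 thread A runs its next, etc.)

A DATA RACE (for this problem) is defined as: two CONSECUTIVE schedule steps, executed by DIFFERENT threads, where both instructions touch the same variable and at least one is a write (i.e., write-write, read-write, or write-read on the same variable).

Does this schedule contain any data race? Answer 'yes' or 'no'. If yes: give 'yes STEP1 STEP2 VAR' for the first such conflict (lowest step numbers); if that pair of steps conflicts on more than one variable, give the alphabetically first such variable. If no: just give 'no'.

Steps 1,2: B(r=z,w=x) vs A(r=y,w=y). No conflict.
Steps 2,3: same thread (A). No race.
Steps 3,4: A(r=z,w=z) vs B(r=x,w=x). No conflict.
Steps 4,5: same thread (B). No race.

Answer: no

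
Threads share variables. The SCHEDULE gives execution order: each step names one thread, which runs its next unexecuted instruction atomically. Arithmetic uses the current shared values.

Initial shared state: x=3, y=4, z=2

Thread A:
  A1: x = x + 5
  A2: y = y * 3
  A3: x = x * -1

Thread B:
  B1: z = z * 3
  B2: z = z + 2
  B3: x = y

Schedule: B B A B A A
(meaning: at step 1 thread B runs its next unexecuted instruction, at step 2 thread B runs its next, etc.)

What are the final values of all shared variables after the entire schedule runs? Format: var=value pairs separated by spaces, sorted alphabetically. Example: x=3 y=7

Answer: x=-4 y=12 z=8

Derivation:
Step 1: thread B executes B1 (z = z * 3). Shared: x=3 y=4 z=6. PCs: A@0 B@1
Step 2: thread B executes B2 (z = z + 2). Shared: x=3 y=4 z=8. PCs: A@0 B@2
Step 3: thread A executes A1 (x = x + 5). Shared: x=8 y=4 z=8. PCs: A@1 B@2
Step 4: thread B executes B3 (x = y). Shared: x=4 y=4 z=8. PCs: A@1 B@3
Step 5: thread A executes A2 (y = y * 3). Shared: x=4 y=12 z=8. PCs: A@2 B@3
Step 6: thread A executes A3 (x = x * -1). Shared: x=-4 y=12 z=8. PCs: A@3 B@3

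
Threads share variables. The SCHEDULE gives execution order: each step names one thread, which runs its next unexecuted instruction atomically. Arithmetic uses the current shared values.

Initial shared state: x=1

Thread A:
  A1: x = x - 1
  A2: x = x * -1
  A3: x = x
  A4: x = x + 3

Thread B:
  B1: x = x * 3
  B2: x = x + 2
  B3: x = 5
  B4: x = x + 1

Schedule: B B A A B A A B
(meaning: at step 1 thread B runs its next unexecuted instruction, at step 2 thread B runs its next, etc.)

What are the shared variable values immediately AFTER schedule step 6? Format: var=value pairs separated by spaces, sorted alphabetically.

Answer: x=5

Derivation:
Step 1: thread B executes B1 (x = x * 3). Shared: x=3. PCs: A@0 B@1
Step 2: thread B executes B2 (x = x + 2). Shared: x=5. PCs: A@0 B@2
Step 3: thread A executes A1 (x = x - 1). Shared: x=4. PCs: A@1 B@2
Step 4: thread A executes A2 (x = x * -1). Shared: x=-4. PCs: A@2 B@2
Step 5: thread B executes B3 (x = 5). Shared: x=5. PCs: A@2 B@3
Step 6: thread A executes A3 (x = x). Shared: x=5. PCs: A@3 B@3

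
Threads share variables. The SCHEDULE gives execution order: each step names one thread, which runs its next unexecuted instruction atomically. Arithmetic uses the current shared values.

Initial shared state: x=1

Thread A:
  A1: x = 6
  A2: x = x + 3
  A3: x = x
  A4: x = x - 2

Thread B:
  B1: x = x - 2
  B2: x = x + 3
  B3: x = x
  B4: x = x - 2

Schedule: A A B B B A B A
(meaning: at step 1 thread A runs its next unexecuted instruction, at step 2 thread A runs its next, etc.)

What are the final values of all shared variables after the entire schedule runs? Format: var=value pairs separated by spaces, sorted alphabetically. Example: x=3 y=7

Step 1: thread A executes A1 (x = 6). Shared: x=6. PCs: A@1 B@0
Step 2: thread A executes A2 (x = x + 3). Shared: x=9. PCs: A@2 B@0
Step 3: thread B executes B1 (x = x - 2). Shared: x=7. PCs: A@2 B@1
Step 4: thread B executes B2 (x = x + 3). Shared: x=10. PCs: A@2 B@2
Step 5: thread B executes B3 (x = x). Shared: x=10. PCs: A@2 B@3
Step 6: thread A executes A3 (x = x). Shared: x=10. PCs: A@3 B@3
Step 7: thread B executes B4 (x = x - 2). Shared: x=8. PCs: A@3 B@4
Step 8: thread A executes A4 (x = x - 2). Shared: x=6. PCs: A@4 B@4

Answer: x=6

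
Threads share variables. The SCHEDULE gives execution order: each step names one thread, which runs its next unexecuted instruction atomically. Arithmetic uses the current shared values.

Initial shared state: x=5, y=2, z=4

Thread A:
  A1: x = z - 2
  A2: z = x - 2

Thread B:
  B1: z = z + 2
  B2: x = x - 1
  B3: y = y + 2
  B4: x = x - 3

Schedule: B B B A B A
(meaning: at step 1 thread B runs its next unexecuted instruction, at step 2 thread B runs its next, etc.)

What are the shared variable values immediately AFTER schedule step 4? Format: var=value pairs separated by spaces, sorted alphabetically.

Step 1: thread B executes B1 (z = z + 2). Shared: x=5 y=2 z=6. PCs: A@0 B@1
Step 2: thread B executes B2 (x = x - 1). Shared: x=4 y=2 z=6. PCs: A@0 B@2
Step 3: thread B executes B3 (y = y + 2). Shared: x=4 y=4 z=6. PCs: A@0 B@3
Step 4: thread A executes A1 (x = z - 2). Shared: x=4 y=4 z=6. PCs: A@1 B@3

Answer: x=4 y=4 z=6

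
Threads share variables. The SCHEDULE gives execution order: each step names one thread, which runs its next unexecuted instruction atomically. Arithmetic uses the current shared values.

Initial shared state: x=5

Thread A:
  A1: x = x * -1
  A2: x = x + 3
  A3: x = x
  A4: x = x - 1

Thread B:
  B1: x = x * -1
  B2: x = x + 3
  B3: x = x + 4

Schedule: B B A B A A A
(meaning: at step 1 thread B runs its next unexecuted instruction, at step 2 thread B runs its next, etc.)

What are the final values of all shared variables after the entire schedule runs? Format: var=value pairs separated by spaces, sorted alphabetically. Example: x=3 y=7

Answer: x=8

Derivation:
Step 1: thread B executes B1 (x = x * -1). Shared: x=-5. PCs: A@0 B@1
Step 2: thread B executes B2 (x = x + 3). Shared: x=-2. PCs: A@0 B@2
Step 3: thread A executes A1 (x = x * -1). Shared: x=2. PCs: A@1 B@2
Step 4: thread B executes B3 (x = x + 4). Shared: x=6. PCs: A@1 B@3
Step 5: thread A executes A2 (x = x + 3). Shared: x=9. PCs: A@2 B@3
Step 6: thread A executes A3 (x = x). Shared: x=9. PCs: A@3 B@3
Step 7: thread A executes A4 (x = x - 1). Shared: x=8. PCs: A@4 B@3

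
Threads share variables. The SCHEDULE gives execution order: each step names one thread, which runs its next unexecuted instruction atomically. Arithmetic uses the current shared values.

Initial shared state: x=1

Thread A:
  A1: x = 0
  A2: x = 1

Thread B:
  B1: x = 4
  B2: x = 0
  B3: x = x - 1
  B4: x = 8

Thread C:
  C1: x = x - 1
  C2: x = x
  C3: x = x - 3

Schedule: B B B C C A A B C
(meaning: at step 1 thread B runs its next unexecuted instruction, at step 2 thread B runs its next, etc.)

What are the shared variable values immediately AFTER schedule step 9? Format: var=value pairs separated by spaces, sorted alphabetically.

Answer: x=5

Derivation:
Step 1: thread B executes B1 (x = 4). Shared: x=4. PCs: A@0 B@1 C@0
Step 2: thread B executes B2 (x = 0). Shared: x=0. PCs: A@0 B@2 C@0
Step 3: thread B executes B3 (x = x - 1). Shared: x=-1. PCs: A@0 B@3 C@0
Step 4: thread C executes C1 (x = x - 1). Shared: x=-2. PCs: A@0 B@3 C@1
Step 5: thread C executes C2 (x = x). Shared: x=-2. PCs: A@0 B@3 C@2
Step 6: thread A executes A1 (x = 0). Shared: x=0. PCs: A@1 B@3 C@2
Step 7: thread A executes A2 (x = 1). Shared: x=1. PCs: A@2 B@3 C@2
Step 8: thread B executes B4 (x = 8). Shared: x=8. PCs: A@2 B@4 C@2
Step 9: thread C executes C3 (x = x - 3). Shared: x=5. PCs: A@2 B@4 C@3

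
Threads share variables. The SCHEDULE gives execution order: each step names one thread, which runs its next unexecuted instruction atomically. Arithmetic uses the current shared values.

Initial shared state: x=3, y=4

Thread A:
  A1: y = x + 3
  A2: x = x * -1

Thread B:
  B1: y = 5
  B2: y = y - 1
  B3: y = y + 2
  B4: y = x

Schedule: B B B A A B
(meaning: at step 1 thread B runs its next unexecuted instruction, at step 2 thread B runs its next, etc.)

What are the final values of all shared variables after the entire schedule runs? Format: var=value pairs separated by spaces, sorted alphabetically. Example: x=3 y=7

Step 1: thread B executes B1 (y = 5). Shared: x=3 y=5. PCs: A@0 B@1
Step 2: thread B executes B2 (y = y - 1). Shared: x=3 y=4. PCs: A@0 B@2
Step 3: thread B executes B3 (y = y + 2). Shared: x=3 y=6. PCs: A@0 B@3
Step 4: thread A executes A1 (y = x + 3). Shared: x=3 y=6. PCs: A@1 B@3
Step 5: thread A executes A2 (x = x * -1). Shared: x=-3 y=6. PCs: A@2 B@3
Step 6: thread B executes B4 (y = x). Shared: x=-3 y=-3. PCs: A@2 B@4

Answer: x=-3 y=-3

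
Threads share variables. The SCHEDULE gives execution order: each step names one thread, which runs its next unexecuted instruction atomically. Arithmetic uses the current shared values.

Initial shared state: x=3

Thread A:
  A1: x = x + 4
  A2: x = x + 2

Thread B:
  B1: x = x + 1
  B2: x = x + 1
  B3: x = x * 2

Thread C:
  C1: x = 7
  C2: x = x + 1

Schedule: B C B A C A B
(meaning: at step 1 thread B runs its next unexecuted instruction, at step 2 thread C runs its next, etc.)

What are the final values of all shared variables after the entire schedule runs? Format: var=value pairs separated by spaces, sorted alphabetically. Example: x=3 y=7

Step 1: thread B executes B1 (x = x + 1). Shared: x=4. PCs: A@0 B@1 C@0
Step 2: thread C executes C1 (x = 7). Shared: x=7. PCs: A@0 B@1 C@1
Step 3: thread B executes B2 (x = x + 1). Shared: x=8. PCs: A@0 B@2 C@1
Step 4: thread A executes A1 (x = x + 4). Shared: x=12. PCs: A@1 B@2 C@1
Step 5: thread C executes C2 (x = x + 1). Shared: x=13. PCs: A@1 B@2 C@2
Step 6: thread A executes A2 (x = x + 2). Shared: x=15. PCs: A@2 B@2 C@2
Step 7: thread B executes B3 (x = x * 2). Shared: x=30. PCs: A@2 B@3 C@2

Answer: x=30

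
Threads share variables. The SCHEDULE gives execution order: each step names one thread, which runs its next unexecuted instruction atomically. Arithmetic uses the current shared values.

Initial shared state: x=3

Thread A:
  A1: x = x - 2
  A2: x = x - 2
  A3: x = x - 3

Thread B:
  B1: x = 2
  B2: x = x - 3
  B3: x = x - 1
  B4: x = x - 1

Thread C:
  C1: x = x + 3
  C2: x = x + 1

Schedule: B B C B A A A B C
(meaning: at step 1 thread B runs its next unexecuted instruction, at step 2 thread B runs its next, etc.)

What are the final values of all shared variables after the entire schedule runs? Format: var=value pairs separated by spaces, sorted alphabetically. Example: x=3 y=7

Step 1: thread B executes B1 (x = 2). Shared: x=2. PCs: A@0 B@1 C@0
Step 2: thread B executes B2 (x = x - 3). Shared: x=-1. PCs: A@0 B@2 C@0
Step 3: thread C executes C1 (x = x + 3). Shared: x=2. PCs: A@0 B@2 C@1
Step 4: thread B executes B3 (x = x - 1). Shared: x=1. PCs: A@0 B@3 C@1
Step 5: thread A executes A1 (x = x - 2). Shared: x=-1. PCs: A@1 B@3 C@1
Step 6: thread A executes A2 (x = x - 2). Shared: x=-3. PCs: A@2 B@3 C@1
Step 7: thread A executes A3 (x = x - 3). Shared: x=-6. PCs: A@3 B@3 C@1
Step 8: thread B executes B4 (x = x - 1). Shared: x=-7. PCs: A@3 B@4 C@1
Step 9: thread C executes C2 (x = x + 1). Shared: x=-6. PCs: A@3 B@4 C@2

Answer: x=-6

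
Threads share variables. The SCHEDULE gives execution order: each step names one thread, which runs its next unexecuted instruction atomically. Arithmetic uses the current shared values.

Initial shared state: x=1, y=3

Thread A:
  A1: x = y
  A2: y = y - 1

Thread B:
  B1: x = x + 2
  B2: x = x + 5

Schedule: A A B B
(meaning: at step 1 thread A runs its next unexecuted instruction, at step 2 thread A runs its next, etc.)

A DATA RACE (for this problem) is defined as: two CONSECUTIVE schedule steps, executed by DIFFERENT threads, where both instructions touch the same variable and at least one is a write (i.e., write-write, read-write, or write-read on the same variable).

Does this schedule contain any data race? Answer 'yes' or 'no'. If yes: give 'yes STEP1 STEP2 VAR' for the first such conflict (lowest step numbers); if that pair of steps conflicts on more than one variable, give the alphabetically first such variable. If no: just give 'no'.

Answer: no

Derivation:
Steps 1,2: same thread (A). No race.
Steps 2,3: A(r=y,w=y) vs B(r=x,w=x). No conflict.
Steps 3,4: same thread (B). No race.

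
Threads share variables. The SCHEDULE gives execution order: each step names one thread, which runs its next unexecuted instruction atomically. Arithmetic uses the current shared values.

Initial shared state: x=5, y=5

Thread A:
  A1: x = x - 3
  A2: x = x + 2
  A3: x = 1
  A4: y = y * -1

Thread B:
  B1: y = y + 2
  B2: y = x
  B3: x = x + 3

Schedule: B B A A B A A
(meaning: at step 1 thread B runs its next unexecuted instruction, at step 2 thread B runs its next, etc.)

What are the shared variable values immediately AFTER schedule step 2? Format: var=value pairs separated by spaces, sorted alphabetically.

Step 1: thread B executes B1 (y = y + 2). Shared: x=5 y=7. PCs: A@0 B@1
Step 2: thread B executes B2 (y = x). Shared: x=5 y=5. PCs: A@0 B@2

Answer: x=5 y=5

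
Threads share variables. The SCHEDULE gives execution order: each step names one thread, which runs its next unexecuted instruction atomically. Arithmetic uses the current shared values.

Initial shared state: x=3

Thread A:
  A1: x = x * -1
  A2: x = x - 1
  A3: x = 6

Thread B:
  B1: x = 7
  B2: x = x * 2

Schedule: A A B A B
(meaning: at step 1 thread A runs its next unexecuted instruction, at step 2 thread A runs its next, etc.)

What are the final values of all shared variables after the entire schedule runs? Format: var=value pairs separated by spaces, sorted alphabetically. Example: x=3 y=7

Answer: x=12

Derivation:
Step 1: thread A executes A1 (x = x * -1). Shared: x=-3. PCs: A@1 B@0
Step 2: thread A executes A2 (x = x - 1). Shared: x=-4. PCs: A@2 B@0
Step 3: thread B executes B1 (x = 7). Shared: x=7. PCs: A@2 B@1
Step 4: thread A executes A3 (x = 6). Shared: x=6. PCs: A@3 B@1
Step 5: thread B executes B2 (x = x * 2). Shared: x=12. PCs: A@3 B@2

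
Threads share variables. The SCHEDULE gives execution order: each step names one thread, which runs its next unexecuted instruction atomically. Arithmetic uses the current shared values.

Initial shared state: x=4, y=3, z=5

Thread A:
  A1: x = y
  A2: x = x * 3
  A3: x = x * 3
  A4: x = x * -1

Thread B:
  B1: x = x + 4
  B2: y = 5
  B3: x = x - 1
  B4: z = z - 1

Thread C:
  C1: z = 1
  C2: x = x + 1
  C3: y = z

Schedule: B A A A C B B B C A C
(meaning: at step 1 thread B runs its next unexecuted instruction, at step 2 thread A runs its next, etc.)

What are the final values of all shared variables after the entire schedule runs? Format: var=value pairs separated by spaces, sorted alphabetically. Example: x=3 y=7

Answer: x=-27 y=0 z=0

Derivation:
Step 1: thread B executes B1 (x = x + 4). Shared: x=8 y=3 z=5. PCs: A@0 B@1 C@0
Step 2: thread A executes A1 (x = y). Shared: x=3 y=3 z=5. PCs: A@1 B@1 C@0
Step 3: thread A executes A2 (x = x * 3). Shared: x=9 y=3 z=5. PCs: A@2 B@1 C@0
Step 4: thread A executes A3 (x = x * 3). Shared: x=27 y=3 z=5. PCs: A@3 B@1 C@0
Step 5: thread C executes C1 (z = 1). Shared: x=27 y=3 z=1. PCs: A@3 B@1 C@1
Step 6: thread B executes B2 (y = 5). Shared: x=27 y=5 z=1. PCs: A@3 B@2 C@1
Step 7: thread B executes B3 (x = x - 1). Shared: x=26 y=5 z=1. PCs: A@3 B@3 C@1
Step 8: thread B executes B4 (z = z - 1). Shared: x=26 y=5 z=0. PCs: A@3 B@4 C@1
Step 9: thread C executes C2 (x = x + 1). Shared: x=27 y=5 z=0. PCs: A@3 B@4 C@2
Step 10: thread A executes A4 (x = x * -1). Shared: x=-27 y=5 z=0. PCs: A@4 B@4 C@2
Step 11: thread C executes C3 (y = z). Shared: x=-27 y=0 z=0. PCs: A@4 B@4 C@3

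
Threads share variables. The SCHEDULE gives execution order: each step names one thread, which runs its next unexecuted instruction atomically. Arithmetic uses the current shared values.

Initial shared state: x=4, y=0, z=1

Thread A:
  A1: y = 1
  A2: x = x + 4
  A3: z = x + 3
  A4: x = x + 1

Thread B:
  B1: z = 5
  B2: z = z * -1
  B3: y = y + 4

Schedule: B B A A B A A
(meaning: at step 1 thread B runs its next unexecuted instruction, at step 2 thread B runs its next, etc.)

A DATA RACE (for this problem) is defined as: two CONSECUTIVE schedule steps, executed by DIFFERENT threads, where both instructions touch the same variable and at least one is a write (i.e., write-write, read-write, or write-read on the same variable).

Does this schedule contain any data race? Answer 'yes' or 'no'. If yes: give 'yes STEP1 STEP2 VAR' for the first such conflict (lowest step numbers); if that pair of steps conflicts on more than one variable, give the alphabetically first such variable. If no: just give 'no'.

Answer: no

Derivation:
Steps 1,2: same thread (B). No race.
Steps 2,3: B(r=z,w=z) vs A(r=-,w=y). No conflict.
Steps 3,4: same thread (A). No race.
Steps 4,5: A(r=x,w=x) vs B(r=y,w=y). No conflict.
Steps 5,6: B(r=y,w=y) vs A(r=x,w=z). No conflict.
Steps 6,7: same thread (A). No race.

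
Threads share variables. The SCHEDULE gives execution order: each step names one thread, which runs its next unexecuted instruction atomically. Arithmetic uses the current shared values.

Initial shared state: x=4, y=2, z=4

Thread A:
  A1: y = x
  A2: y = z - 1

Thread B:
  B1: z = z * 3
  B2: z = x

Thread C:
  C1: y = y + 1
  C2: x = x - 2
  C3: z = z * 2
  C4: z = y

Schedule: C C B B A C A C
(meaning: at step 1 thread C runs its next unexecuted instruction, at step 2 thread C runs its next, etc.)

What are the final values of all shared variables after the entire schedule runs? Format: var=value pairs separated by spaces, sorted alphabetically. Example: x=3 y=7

Answer: x=2 y=3 z=3

Derivation:
Step 1: thread C executes C1 (y = y + 1). Shared: x=4 y=3 z=4. PCs: A@0 B@0 C@1
Step 2: thread C executes C2 (x = x - 2). Shared: x=2 y=3 z=4. PCs: A@0 B@0 C@2
Step 3: thread B executes B1 (z = z * 3). Shared: x=2 y=3 z=12. PCs: A@0 B@1 C@2
Step 4: thread B executes B2 (z = x). Shared: x=2 y=3 z=2. PCs: A@0 B@2 C@2
Step 5: thread A executes A1 (y = x). Shared: x=2 y=2 z=2. PCs: A@1 B@2 C@2
Step 6: thread C executes C3 (z = z * 2). Shared: x=2 y=2 z=4. PCs: A@1 B@2 C@3
Step 7: thread A executes A2 (y = z - 1). Shared: x=2 y=3 z=4. PCs: A@2 B@2 C@3
Step 8: thread C executes C4 (z = y). Shared: x=2 y=3 z=3. PCs: A@2 B@2 C@4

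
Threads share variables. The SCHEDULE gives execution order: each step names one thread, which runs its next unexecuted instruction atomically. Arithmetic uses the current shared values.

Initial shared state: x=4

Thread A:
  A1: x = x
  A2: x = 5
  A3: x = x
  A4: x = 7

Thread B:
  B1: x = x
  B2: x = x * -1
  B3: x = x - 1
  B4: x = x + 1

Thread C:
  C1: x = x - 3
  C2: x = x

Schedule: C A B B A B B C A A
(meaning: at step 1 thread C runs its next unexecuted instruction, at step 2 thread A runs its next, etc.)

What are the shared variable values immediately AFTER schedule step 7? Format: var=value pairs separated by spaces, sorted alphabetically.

Step 1: thread C executes C1 (x = x - 3). Shared: x=1. PCs: A@0 B@0 C@1
Step 2: thread A executes A1 (x = x). Shared: x=1. PCs: A@1 B@0 C@1
Step 3: thread B executes B1 (x = x). Shared: x=1. PCs: A@1 B@1 C@1
Step 4: thread B executes B2 (x = x * -1). Shared: x=-1. PCs: A@1 B@2 C@1
Step 5: thread A executes A2 (x = 5). Shared: x=5. PCs: A@2 B@2 C@1
Step 6: thread B executes B3 (x = x - 1). Shared: x=4. PCs: A@2 B@3 C@1
Step 7: thread B executes B4 (x = x + 1). Shared: x=5. PCs: A@2 B@4 C@1

Answer: x=5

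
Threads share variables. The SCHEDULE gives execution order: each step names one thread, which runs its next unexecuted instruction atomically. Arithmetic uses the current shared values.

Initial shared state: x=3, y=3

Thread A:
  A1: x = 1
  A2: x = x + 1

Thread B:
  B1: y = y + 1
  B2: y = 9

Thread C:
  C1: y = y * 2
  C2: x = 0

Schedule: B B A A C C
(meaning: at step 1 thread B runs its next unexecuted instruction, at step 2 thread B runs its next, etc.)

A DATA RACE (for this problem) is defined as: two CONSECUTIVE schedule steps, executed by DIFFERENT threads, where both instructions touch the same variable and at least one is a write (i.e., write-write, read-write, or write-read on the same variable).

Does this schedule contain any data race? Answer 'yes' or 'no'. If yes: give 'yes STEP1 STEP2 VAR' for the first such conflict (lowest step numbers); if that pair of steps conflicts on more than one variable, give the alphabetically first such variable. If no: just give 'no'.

Answer: no

Derivation:
Steps 1,2: same thread (B). No race.
Steps 2,3: B(r=-,w=y) vs A(r=-,w=x). No conflict.
Steps 3,4: same thread (A). No race.
Steps 4,5: A(r=x,w=x) vs C(r=y,w=y). No conflict.
Steps 5,6: same thread (C). No race.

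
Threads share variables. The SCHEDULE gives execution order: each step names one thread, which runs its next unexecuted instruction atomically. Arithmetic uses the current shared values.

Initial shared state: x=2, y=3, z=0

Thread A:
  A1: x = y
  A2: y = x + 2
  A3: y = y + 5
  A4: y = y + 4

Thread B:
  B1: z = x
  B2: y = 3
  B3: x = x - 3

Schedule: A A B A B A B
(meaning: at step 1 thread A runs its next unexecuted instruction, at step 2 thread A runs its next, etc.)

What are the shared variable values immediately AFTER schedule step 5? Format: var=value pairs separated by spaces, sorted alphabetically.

Answer: x=3 y=3 z=3

Derivation:
Step 1: thread A executes A1 (x = y). Shared: x=3 y=3 z=0. PCs: A@1 B@0
Step 2: thread A executes A2 (y = x + 2). Shared: x=3 y=5 z=0. PCs: A@2 B@0
Step 3: thread B executes B1 (z = x). Shared: x=3 y=5 z=3. PCs: A@2 B@1
Step 4: thread A executes A3 (y = y + 5). Shared: x=3 y=10 z=3. PCs: A@3 B@1
Step 5: thread B executes B2 (y = 3). Shared: x=3 y=3 z=3. PCs: A@3 B@2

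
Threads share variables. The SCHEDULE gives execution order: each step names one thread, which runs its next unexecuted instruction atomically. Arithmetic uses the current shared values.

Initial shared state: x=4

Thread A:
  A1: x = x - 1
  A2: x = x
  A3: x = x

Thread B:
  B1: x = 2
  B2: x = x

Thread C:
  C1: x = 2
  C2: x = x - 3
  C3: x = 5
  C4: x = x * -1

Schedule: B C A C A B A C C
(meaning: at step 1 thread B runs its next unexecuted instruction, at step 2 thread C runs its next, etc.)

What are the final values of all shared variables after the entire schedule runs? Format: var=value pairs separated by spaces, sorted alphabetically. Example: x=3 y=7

Answer: x=-5

Derivation:
Step 1: thread B executes B1 (x = 2). Shared: x=2. PCs: A@0 B@1 C@0
Step 2: thread C executes C1 (x = 2). Shared: x=2. PCs: A@0 B@1 C@1
Step 3: thread A executes A1 (x = x - 1). Shared: x=1. PCs: A@1 B@1 C@1
Step 4: thread C executes C2 (x = x - 3). Shared: x=-2. PCs: A@1 B@1 C@2
Step 5: thread A executes A2 (x = x). Shared: x=-2. PCs: A@2 B@1 C@2
Step 6: thread B executes B2 (x = x). Shared: x=-2. PCs: A@2 B@2 C@2
Step 7: thread A executes A3 (x = x). Shared: x=-2. PCs: A@3 B@2 C@2
Step 8: thread C executes C3 (x = 5). Shared: x=5. PCs: A@3 B@2 C@3
Step 9: thread C executes C4 (x = x * -1). Shared: x=-5. PCs: A@3 B@2 C@4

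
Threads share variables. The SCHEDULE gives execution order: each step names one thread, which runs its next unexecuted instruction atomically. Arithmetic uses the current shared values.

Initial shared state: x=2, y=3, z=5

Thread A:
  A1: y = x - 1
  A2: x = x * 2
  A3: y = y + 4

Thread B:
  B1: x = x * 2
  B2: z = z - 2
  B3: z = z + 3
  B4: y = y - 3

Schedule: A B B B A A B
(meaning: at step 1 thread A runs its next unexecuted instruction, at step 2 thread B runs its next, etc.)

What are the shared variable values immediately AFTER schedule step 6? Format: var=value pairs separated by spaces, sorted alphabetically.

Answer: x=8 y=5 z=6

Derivation:
Step 1: thread A executes A1 (y = x - 1). Shared: x=2 y=1 z=5. PCs: A@1 B@0
Step 2: thread B executes B1 (x = x * 2). Shared: x=4 y=1 z=5. PCs: A@1 B@1
Step 3: thread B executes B2 (z = z - 2). Shared: x=4 y=1 z=3. PCs: A@1 B@2
Step 4: thread B executes B3 (z = z + 3). Shared: x=4 y=1 z=6. PCs: A@1 B@3
Step 5: thread A executes A2 (x = x * 2). Shared: x=8 y=1 z=6. PCs: A@2 B@3
Step 6: thread A executes A3 (y = y + 4). Shared: x=8 y=5 z=6. PCs: A@3 B@3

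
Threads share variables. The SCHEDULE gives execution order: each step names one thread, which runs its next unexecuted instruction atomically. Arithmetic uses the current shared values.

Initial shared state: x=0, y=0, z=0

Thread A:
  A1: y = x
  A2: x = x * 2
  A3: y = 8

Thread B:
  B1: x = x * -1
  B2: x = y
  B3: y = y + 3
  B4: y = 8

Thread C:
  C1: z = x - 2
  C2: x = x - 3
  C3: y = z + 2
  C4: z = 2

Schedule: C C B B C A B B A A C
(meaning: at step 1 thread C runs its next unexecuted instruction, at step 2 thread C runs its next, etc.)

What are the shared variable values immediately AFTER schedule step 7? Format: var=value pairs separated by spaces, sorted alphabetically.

Answer: x=0 y=3 z=-2

Derivation:
Step 1: thread C executes C1 (z = x - 2). Shared: x=0 y=0 z=-2. PCs: A@0 B@0 C@1
Step 2: thread C executes C2 (x = x - 3). Shared: x=-3 y=0 z=-2. PCs: A@0 B@0 C@2
Step 3: thread B executes B1 (x = x * -1). Shared: x=3 y=0 z=-2. PCs: A@0 B@1 C@2
Step 4: thread B executes B2 (x = y). Shared: x=0 y=0 z=-2. PCs: A@0 B@2 C@2
Step 5: thread C executes C3 (y = z + 2). Shared: x=0 y=0 z=-2. PCs: A@0 B@2 C@3
Step 6: thread A executes A1 (y = x). Shared: x=0 y=0 z=-2. PCs: A@1 B@2 C@3
Step 7: thread B executes B3 (y = y + 3). Shared: x=0 y=3 z=-2. PCs: A@1 B@3 C@3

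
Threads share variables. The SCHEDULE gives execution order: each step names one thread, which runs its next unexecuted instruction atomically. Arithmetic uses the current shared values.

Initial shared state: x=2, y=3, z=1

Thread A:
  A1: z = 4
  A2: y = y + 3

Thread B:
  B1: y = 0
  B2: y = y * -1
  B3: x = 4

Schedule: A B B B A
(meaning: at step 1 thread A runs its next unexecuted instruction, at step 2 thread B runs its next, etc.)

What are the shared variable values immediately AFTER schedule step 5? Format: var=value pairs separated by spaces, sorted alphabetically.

Step 1: thread A executes A1 (z = 4). Shared: x=2 y=3 z=4. PCs: A@1 B@0
Step 2: thread B executes B1 (y = 0). Shared: x=2 y=0 z=4. PCs: A@1 B@1
Step 3: thread B executes B2 (y = y * -1). Shared: x=2 y=0 z=4. PCs: A@1 B@2
Step 4: thread B executes B3 (x = 4). Shared: x=4 y=0 z=4. PCs: A@1 B@3
Step 5: thread A executes A2 (y = y + 3). Shared: x=4 y=3 z=4. PCs: A@2 B@3

Answer: x=4 y=3 z=4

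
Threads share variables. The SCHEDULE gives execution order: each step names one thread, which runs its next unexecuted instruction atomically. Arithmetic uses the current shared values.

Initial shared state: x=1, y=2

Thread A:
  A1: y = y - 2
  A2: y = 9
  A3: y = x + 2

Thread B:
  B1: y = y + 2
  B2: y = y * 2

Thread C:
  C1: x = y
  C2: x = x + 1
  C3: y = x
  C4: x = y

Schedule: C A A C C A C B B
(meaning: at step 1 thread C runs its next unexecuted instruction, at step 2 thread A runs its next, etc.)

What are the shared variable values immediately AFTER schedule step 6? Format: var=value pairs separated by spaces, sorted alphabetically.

Step 1: thread C executes C1 (x = y). Shared: x=2 y=2. PCs: A@0 B@0 C@1
Step 2: thread A executes A1 (y = y - 2). Shared: x=2 y=0. PCs: A@1 B@0 C@1
Step 3: thread A executes A2 (y = 9). Shared: x=2 y=9. PCs: A@2 B@0 C@1
Step 4: thread C executes C2 (x = x + 1). Shared: x=3 y=9. PCs: A@2 B@0 C@2
Step 5: thread C executes C3 (y = x). Shared: x=3 y=3. PCs: A@2 B@0 C@3
Step 6: thread A executes A3 (y = x + 2). Shared: x=3 y=5. PCs: A@3 B@0 C@3

Answer: x=3 y=5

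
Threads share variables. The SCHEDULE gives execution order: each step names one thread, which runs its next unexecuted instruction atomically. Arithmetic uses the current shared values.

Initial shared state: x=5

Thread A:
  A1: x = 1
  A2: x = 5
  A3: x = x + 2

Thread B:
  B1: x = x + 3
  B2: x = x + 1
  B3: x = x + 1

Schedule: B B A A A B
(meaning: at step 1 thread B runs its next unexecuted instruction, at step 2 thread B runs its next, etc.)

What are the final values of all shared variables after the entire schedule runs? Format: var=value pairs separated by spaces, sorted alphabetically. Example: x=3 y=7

Answer: x=8

Derivation:
Step 1: thread B executes B1 (x = x + 3). Shared: x=8. PCs: A@0 B@1
Step 2: thread B executes B2 (x = x + 1). Shared: x=9. PCs: A@0 B@2
Step 3: thread A executes A1 (x = 1). Shared: x=1. PCs: A@1 B@2
Step 4: thread A executes A2 (x = 5). Shared: x=5. PCs: A@2 B@2
Step 5: thread A executes A3 (x = x + 2). Shared: x=7. PCs: A@3 B@2
Step 6: thread B executes B3 (x = x + 1). Shared: x=8. PCs: A@3 B@3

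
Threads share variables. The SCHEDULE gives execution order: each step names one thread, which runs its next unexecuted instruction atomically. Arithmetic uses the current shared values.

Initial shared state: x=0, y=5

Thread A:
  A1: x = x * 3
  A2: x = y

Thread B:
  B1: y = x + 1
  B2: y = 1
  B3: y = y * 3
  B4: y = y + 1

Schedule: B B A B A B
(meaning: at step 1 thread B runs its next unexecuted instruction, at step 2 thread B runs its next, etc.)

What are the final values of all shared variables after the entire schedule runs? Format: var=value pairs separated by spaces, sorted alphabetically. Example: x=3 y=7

Step 1: thread B executes B1 (y = x + 1). Shared: x=0 y=1. PCs: A@0 B@1
Step 2: thread B executes B2 (y = 1). Shared: x=0 y=1. PCs: A@0 B@2
Step 3: thread A executes A1 (x = x * 3). Shared: x=0 y=1. PCs: A@1 B@2
Step 4: thread B executes B3 (y = y * 3). Shared: x=0 y=3. PCs: A@1 B@3
Step 5: thread A executes A2 (x = y). Shared: x=3 y=3. PCs: A@2 B@3
Step 6: thread B executes B4 (y = y + 1). Shared: x=3 y=4. PCs: A@2 B@4

Answer: x=3 y=4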